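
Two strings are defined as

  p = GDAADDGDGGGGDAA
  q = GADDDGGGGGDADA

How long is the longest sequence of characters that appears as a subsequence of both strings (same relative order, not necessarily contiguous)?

12

Taking G [1,1], D [2,3], D [5,4], D [6,5], G [7,6], G [9,7], G [10,8], G [11,9], G [12,10], D [13,11], A [14,12], A [15,14] gives a common subsequence of length 12. Since dp[15][14] = 12, nothing longer is possible.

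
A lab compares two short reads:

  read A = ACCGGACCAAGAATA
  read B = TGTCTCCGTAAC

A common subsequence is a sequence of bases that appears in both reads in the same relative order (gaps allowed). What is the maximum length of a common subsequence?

6

Taking C (read A #2, read B #4) → C (read A #7, read B #6) → C (read A #8, read B #7) → G (read A #11, read B #8) → A (read A #12, read B #10) → A (read A #13, read B #11) gives a common subsequence of length 6. dp[15][12] = 6 confirms this is the maximum.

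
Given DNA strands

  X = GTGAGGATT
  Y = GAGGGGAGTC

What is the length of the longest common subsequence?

6

Let dp[i][j] be the LCS length of the first i bases of X and the first j bases of Y. dp[i][j] = dp[i-1][j-1]+1 when the i-th and j-th bases match, else max(dp[i-1][j], dp[i][j-1]).
    ·  G  A  G  G  G  G  A  G  T  C
 ·  0  0  0  0  0  0  0  0  0  0  0
 G  0  1  1  1  1  1  1  1  1  1  1
 T  0  1  1  1  1  1  1  1  1  2  2
 G  0  1  1  2  2  2  2  2  2  2  2
 A  0  1  2  2  2  2  2  3  3  3  3
 G  0  1  2  3  3  3  3  3  4  4  4
 G  0  1  2  3  4  4  4  4  4  4  4
 A  0  1  2  3  4  4  4  5  5  5  5
 T  0  1  2  3  4  4  4  5  5  6  6
 T  0  1  2  3  4  4  4  5  5  6  6
dp[9][10] = 6. One LCS (by backtracking along matches): GGGGAT.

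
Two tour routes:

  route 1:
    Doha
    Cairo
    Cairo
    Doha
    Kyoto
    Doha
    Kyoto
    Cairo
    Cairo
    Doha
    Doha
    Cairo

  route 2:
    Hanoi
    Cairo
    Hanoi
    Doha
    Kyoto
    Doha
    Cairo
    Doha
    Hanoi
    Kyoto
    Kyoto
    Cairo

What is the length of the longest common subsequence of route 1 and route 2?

Match Cairo at route 1[2]=route 2[2] → Doha at route 1[4]=route 2[4] → Kyoto at route 1[5]=route 2[5] → Doha at route 1[6]=route 2[6] → Cairo at route 1[9]=route 2[7] → Doha at route 1[10]=route 2[8] → Cairo at route 1[12]=route 2[12] — 7 stops in the same relative order in both. dp[12][12] = 7 confirms this is the maximum.

7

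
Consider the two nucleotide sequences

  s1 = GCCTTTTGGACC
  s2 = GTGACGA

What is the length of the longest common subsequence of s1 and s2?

Taking G (s1 #1, s2 #1), T (s1 #7, s2 #2), G (s1 #8, s2 #3), G (s1 #9, s2 #6), A (s1 #10, s2 #7) gives a common subsequence of length 5. The LCS DP gives dp[12][7] = 5, so this is optimal.

5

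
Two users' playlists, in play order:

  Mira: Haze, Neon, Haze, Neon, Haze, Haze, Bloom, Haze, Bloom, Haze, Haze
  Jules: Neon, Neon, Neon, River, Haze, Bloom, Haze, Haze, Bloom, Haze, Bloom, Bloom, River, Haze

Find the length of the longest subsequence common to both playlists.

Match Neon at Mira[2]=Jules[3] → Haze at Mira[3]=Jules[5] → Haze at Mira[5]=Jules[7] → Haze at Mira[6]=Jules[8] → Bloom at Mira[7]=Jules[9] → Haze at Mira[8]=Jules[10] → Bloom at Mira[9]=Jules[12] → Haze at Mira[11]=Jules[14] — 8 songs in the same relative order in both. The LCS DP gives dp[11][14] = 8, so this is optimal.

8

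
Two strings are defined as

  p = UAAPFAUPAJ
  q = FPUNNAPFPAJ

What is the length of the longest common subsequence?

Taking U [1,3]; then A [3,6]; then P [4,7]; then F [5,8]; then P [8,9]; then A [9,10]; then J [10,11] gives a common subsequence of length 7. dp[10][11] = 7 confirms this is the maximum.

7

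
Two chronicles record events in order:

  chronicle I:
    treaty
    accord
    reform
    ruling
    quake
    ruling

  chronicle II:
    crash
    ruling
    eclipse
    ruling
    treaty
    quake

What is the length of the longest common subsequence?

Match treaty [1,5], quake [5,6] — 2 events in the same relative order in both. dp[6][6] = 2 confirms this is the maximum.

2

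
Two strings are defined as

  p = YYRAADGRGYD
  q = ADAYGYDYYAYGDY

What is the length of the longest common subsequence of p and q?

Taking Y [1,8]; then Y [2,9]; then A [4,10]; then D [6,13]; then Y [10,14] gives a common subsequence of length 5. Since dp[11][14] = 5, nothing longer is possible.

5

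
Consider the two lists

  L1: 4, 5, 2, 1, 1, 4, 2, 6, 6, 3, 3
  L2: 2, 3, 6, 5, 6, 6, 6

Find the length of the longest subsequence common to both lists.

3

Let dp[i][j] be the LCS length of the first i values of L1 and the first j values of L2. dp[i][j] = dp[i-1][j-1]+1 when the i-th and j-th values match, else max(dp[i-1][j], dp[i][j-1]).
    ·  2  3  6  5  6  6  6
 ·  0  0  0  0  0  0  0  0
 4  0  0  0  0  0  0  0  0
 5  0  0  0  0  1  1  1  1
 2  0  1  1  1  1  1  1  1
 1  0  1  1  1  1  1  1  1
 1  0  1  1  1  1  1  1  1
 4  0  1  1  1  1  1  1  1
 2  0  1  1  1  1  1  1  1
 6  0  1  1  2  2  2  2  2
 6  0  1  1  2  2  3  3  3
 3  0  1  2  2  2  3  3  3
 3  0  1  2  2  2  3  3  3
dp[11][7] = 3. One LCS (by backtracking along matches): 5, 6, 6.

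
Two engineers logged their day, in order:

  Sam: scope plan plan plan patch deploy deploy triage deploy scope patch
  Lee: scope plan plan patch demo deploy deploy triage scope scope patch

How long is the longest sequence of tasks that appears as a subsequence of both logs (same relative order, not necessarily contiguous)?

Match scope [1,1], plan [3,2], plan [4,3], patch [5,4], deploy [6,6], deploy [7,7], triage [8,8], scope [10,10], patch [11,11] — 9 tasks in the same relative order in both. dp[11][11] = 9 confirms this is the maximum.

9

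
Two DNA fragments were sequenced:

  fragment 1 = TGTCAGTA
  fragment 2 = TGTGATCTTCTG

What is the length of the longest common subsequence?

5

Match T (fragment 1 #1, fragment 2 #3), then G (fragment 1 #2, fragment 2 #4), then T (fragment 1 #3, fragment 2 #9), then C (fragment 1 #4, fragment 2 #10), then G (fragment 1 #6, fragment 2 #12) — 5 bases in the same relative order in both. The LCS DP gives dp[8][12] = 5, so this is optimal.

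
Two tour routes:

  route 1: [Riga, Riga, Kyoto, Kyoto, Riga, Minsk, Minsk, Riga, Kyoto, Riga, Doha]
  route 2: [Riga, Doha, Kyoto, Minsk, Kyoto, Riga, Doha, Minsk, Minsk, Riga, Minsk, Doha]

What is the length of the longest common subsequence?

Taking Riga at route 1[1]=route 2[1], Kyoto at route 1[3]=route 2[3], Kyoto at route 1[4]=route 2[5], Riga at route 1[5]=route 2[6], Minsk at route 1[6]=route 2[8], Minsk at route 1[7]=route 2[9], Riga at route 1[8]=route 2[10], Doha at route 1[11]=route 2[12] gives a common subsequence of length 8. dp[11][12] = 8 confirms this is the maximum.

8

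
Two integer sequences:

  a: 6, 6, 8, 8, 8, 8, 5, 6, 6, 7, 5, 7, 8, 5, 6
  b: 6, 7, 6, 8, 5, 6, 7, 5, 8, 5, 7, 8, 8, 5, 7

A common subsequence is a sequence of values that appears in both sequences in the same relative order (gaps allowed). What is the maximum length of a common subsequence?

10

Pick 6 [1,1], then 6 [2,3], then 8 [6,4], then 5 [7,5], then 6 [9,6], then 7 [10,7], then 5 [11,10], then 7 [12,11], then 8 [13,13], then 5 [14,14]; all 10 values appear in both, in order. The LCS DP gives dp[15][15] = 10, so this is optimal.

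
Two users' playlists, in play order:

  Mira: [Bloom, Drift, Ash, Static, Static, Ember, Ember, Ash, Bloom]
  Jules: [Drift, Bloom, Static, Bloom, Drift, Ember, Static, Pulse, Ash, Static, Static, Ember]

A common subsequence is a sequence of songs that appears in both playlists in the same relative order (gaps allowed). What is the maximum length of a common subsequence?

Pick Bloom at Mira[1]=Jules[4], Drift at Mira[2]=Jules[5], Ash at Mira[3]=Jules[9], Static at Mira[4]=Jules[10], Static at Mira[5]=Jules[11], Ember at Mira[7]=Jules[12]; all 6 songs appear in both, in order, and the DP table's final entry dp[9][12] is also 6, so no common subsequence is longer.

6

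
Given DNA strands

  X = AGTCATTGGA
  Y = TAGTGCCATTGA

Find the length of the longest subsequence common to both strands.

9

Taking A [1,2] → G [2,3] → T [3,4] → C [4,7] → A [5,8] → T [6,9] → T [7,10] → G [9,11] → A [10,12] gives a common subsequence of length 9. dp[10][12] = 9 confirms this is the maximum.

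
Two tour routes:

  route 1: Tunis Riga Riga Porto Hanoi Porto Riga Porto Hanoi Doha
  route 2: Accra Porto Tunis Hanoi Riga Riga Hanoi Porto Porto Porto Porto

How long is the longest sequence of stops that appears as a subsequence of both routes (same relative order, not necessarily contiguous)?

Pick Tunis (route 1 #1, route 2 #3), Riga (route 1 #2, route 2 #5), Riga (route 1 #3, route 2 #6), Porto (route 1 #4, route 2 #9), Porto (route 1 #6, route 2 #10), Porto (route 1 #8, route 2 #11); all 6 stops appear in both, in order. The LCS DP gives dp[10][11] = 6, so this is optimal.

6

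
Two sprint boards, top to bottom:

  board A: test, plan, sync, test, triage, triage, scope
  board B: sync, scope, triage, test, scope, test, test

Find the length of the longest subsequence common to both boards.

Pick sync at board A[3]=board B[1], test at board A[4]=board B[4], scope at board A[7]=board B[5]; all 3 tasks appear in both, in order. The LCS DP gives dp[7][7] = 3, so this is optimal.

3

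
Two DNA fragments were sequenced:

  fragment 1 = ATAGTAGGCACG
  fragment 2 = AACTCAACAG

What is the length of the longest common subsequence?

One common subsequence of length 7: A at fragment 1[1]=fragment 2[2]; then T at fragment 1[2]=fragment 2[4]; then A at fragment 1[3]=fragment 2[6]; then A at fragment 1[6]=fragment 2[7]; then C at fragment 1[9]=fragment 2[8]; then A at fragment 1[10]=fragment 2[9]; then G at fragment 1[12]=fragment 2[10]. Since dp[12][10] = 7, nothing longer is possible.

7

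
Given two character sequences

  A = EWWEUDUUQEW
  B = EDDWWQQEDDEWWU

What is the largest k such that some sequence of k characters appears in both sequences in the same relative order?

Taking E [1,1] → W [2,4] → W [3,5] → E [4,8] → D [6,10] → E [10,11] → W [11,13] gives a common subsequence of length 7. dp[11][14] = 7 confirms this is the maximum.

7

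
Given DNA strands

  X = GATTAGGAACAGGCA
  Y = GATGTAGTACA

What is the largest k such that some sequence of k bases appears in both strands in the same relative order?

One common subsequence of length 9: G (X #1, Y #1), then A (X #2, Y #2), then T (X #3, Y #3), then T (X #4, Y #5), then A (X #5, Y #6), then G (X #6, Y #7), then A (X #11, Y #9), then C (X #14, Y #10), then A (X #15, Y #11). dp[15][11] = 9 confirms this is the maximum.

9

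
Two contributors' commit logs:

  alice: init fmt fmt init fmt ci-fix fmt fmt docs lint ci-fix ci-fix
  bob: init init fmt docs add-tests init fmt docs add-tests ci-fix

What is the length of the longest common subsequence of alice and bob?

Pick init at alice[1]=bob[2], then fmt at alice[2]=bob[3], then init at alice[4]=bob[6], then fmt at alice[8]=bob[7], then docs at alice[9]=bob[8], then ci-fix at alice[12]=bob[10]; all 6 commits appear in both, in order. Since dp[12][10] = 6, nothing longer is possible.

6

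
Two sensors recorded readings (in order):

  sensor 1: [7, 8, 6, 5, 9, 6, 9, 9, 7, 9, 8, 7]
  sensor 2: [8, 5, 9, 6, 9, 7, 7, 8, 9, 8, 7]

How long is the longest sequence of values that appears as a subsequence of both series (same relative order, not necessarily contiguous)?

9

Match 8 [2,1] → 5 [4,2] → 9 [5,3] → 6 [6,4] → 9 [7,5] → 7 [9,7] → 9 [10,9] → 8 [11,10] → 7 [12,11] — 9 values in the same relative order in both. Since dp[12][11] = 9, nothing longer is possible.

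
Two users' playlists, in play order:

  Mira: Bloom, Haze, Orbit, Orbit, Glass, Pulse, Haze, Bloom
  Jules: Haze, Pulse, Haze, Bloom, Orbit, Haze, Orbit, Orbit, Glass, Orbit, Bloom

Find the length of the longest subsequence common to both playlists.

6

One common subsequence of length 6: Bloom [1,4]; then Haze [2,6]; then Orbit [3,7]; then Orbit [4,8]; then Glass [5,9]; then Bloom [8,11]. The LCS DP gives dp[8][11] = 6, so this is optimal.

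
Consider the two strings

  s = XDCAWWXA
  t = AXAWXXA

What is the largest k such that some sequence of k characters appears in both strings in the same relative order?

Let dp[i][j] be the LCS length of the first i characters of s and the first j characters of t. dp[i][j] = dp[i-1][j-1]+1 when the i-th and j-th characters match, else max(dp[i-1][j], dp[i][j-1]).
    ·  A  X  A  W  X  X  A
 ·  0  0  0  0  0  0  0  0
 X  0  0  1  1  1  1  1  1
 D  0  0  1  1  1  1  1  1
 C  0  0  1  1  1  1  1  1
 A  0  1  1  2  2  2  2  2
 W  0  1  1  2  3  3  3  3
 W  0  1  1  2  3  3  3  3
 X  0  1  2  2  3  4  4  4
 A  0  1  2  3  3  4  4  5
dp[8][7] = 5. One LCS (by backtracking along matches): XAWXA.

5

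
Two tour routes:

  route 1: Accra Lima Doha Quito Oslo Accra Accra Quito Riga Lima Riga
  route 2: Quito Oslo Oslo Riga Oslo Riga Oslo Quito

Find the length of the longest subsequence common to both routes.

Taking Quito at route 1[4]=route 2[1], Oslo at route 1[5]=route 2[3], Riga at route 1[9]=route 2[4], Riga at route 1[11]=route 2[6] gives a common subsequence of length 4. dp[11][8] = 4 confirms this is the maximum.

4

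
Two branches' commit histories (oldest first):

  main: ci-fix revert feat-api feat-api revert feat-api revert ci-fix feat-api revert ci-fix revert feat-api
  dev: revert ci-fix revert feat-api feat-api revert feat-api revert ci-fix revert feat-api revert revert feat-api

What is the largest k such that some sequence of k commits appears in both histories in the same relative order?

Match ci-fix (main #1, dev #2); then revert (main #2, dev #3); then feat-api (main #3, dev #4); then feat-api (main #4, dev #5); then revert (main #5, dev #6); then feat-api (main #6, dev #7); then revert (main #7, dev #8); then ci-fix (main #8, dev #9); then feat-api (main #9, dev #11); then revert (main #10, dev #12); then revert (main #12, dev #13); then feat-api (main #13, dev #14) — 12 commits in the same relative order in both. dp[13][14] = 12 confirms this is the maximum.

12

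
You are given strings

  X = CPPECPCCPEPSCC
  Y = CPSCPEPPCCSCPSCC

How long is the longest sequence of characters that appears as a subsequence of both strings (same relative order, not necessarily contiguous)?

11

Pick C [1,1] → P [2,2] → P [3,5] → E [4,6] → C [5,9] → C [7,10] → C [8,12] → P [11,13] → S [12,14] → C [13,15] → C [14,16]; all 11 characters appear in both, in order, and the DP table's final entry dp[14][16] is also 11, so no common subsequence is longer.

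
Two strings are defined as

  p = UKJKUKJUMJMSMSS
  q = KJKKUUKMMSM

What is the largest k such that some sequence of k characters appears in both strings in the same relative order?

Pick K (p #2, q #1), then J (p #3, q #2), then K (p #4, q #4), then U (p #5, q #6), then K (p #6, q #7), then M (p #9, q #8), then M (p #11, q #9), then S (p #12, q #10), then M (p #13, q #11); all 9 characters appear in both, in order, and the DP table's final entry dp[15][11] is also 9, so no common subsequence is longer.

9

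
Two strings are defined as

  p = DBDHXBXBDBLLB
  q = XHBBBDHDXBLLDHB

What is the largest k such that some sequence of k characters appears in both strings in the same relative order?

One common subsequence of length 8: B at p[2]=q[5] → D at p[3]=q[6] → H at p[4]=q[7] → X at p[7]=q[9] → B at p[10]=q[10] → L at p[11]=q[11] → L at p[12]=q[12] → B at p[13]=q[15]. dp[13][15] = 8 confirms this is the maximum.

8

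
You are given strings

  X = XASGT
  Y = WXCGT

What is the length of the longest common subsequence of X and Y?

Pick X (X #1, Y #2); then G (X #4, Y #4); then T (X #5, Y #5); all 3 characters appear in both, in order. Since dp[5][5] = 3, nothing longer is possible.

3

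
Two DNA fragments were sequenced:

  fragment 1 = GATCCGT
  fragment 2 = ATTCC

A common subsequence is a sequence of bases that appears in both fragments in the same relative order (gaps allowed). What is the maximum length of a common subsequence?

4

Taking A [2,1], T [3,3], C [4,4], C [5,5] gives a common subsequence of length 4. Since dp[7][5] = 4, nothing longer is possible.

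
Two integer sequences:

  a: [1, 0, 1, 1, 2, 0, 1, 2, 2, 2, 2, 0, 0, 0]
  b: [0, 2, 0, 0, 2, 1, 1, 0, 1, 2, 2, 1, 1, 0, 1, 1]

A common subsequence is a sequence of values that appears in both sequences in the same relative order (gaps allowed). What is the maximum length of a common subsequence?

8

Taking 0 (a #2, b #4), 1 (a #3, b #6), 1 (a #4, b #7), 0 (a #6, b #8), 1 (a #7, b #9), 2 (a #8, b #10), 2 (a #9, b #11), 0 (a #12, b #14) gives a common subsequence of length 8, and the DP table's final entry dp[14][16] is also 8, so no common subsequence is longer.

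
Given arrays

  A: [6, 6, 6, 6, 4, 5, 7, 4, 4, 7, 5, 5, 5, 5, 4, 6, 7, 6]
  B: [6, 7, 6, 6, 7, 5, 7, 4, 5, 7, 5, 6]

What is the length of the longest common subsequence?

9

Match 6 [1,1], 6 [2,3], 6 [3,4], 5 [6,6], 7 [7,7], 4 [8,8], 7 [10,10], 5 [14,11], 6 [18,12] — 9 values in the same relative order in both. The LCS DP gives dp[18][12] = 9, so this is optimal.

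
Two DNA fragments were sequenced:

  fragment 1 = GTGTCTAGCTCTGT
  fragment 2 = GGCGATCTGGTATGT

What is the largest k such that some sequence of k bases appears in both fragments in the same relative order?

10

Pick G at fragment 1[1]=fragment 2[2], G at fragment 1[3]=fragment 2[4], T at fragment 1[4]=fragment 2[6], C at fragment 1[5]=fragment 2[7], T at fragment 1[6]=fragment 2[8], G at fragment 1[8]=fragment 2[10], T at fragment 1[10]=fragment 2[11], T at fragment 1[12]=fragment 2[13], G at fragment 1[13]=fragment 2[14], T at fragment 1[14]=fragment 2[15]; all 10 bases appear in both, in order, and the DP table's final entry dp[14][15] is also 10, so no common subsequence is longer.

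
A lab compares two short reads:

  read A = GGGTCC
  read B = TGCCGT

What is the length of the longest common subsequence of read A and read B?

3

Let dp[i][j] be the LCS length of the first i bases of read A and the first j bases of read B. dp[i][j] = dp[i-1][j-1]+1 when the i-th and j-th bases match, else max(dp[i-1][j], dp[i][j-1]).
    ·  T  G  C  C  G  T
 ·  0  0  0  0  0  0  0
 G  0  0  1  1  1  1  1
 G  0  0  1  1  1  2  2
 G  0  0  1  1  1  2  2
 T  0  1  1  1  1  2  3
 C  0  1  1  2  2  2  3
 C  0  1  1  2  3  3  3
dp[6][6] = 3. One LCS (by backtracking along matches): GGT.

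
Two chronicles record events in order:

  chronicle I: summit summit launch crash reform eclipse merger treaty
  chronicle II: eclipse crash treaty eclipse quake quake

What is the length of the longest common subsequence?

2

One common subsequence of length 2: crash (chronicle I #4, chronicle II #2), then eclipse (chronicle I #6, chronicle II #4). Since dp[8][6] = 2, nothing longer is possible.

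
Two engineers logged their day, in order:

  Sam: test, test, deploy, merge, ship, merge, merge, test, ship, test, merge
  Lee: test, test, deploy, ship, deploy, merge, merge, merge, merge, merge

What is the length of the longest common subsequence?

7

One common subsequence of length 7: test (Sam #1, Lee #1) → test (Sam #2, Lee #2) → deploy (Sam #3, Lee #5) → merge (Sam #4, Lee #7) → merge (Sam #6, Lee #8) → merge (Sam #7, Lee #9) → merge (Sam #11, Lee #10). dp[11][10] = 7 confirms this is the maximum.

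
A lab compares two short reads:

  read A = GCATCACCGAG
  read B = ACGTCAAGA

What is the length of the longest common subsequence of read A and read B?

6

Let dp[i][j] be the LCS length of the first i bases of read A and the first j bases of read B. dp[i][j] = dp[i-1][j-1]+1 when the i-th and j-th bases match, else max(dp[i-1][j], dp[i][j-1]).
    ·  A  C  G  T  C  A  A  G  A
 ·  0  0  0  0  0  0  0  0  0  0
 G  0  0  0  1  1  1  1  1  1  1
 C  0  0  1  1  1  2  2  2  2  2
 A  0  1  1  1  1  2  3  3  3  3
 T  0  1  1  1  2  2  3  3  3  3
 C  0  1  2  2  2  3  3  3  3  3
 A  0  1  2  2  2  3  4  4  4  4
 C  0  1  2  2  2  3  4  4  4  4
 C  0  1  2  2  2  3  4  4  4  4
 G  0  1  2  3  3  3  4  4  5  5
 A  0  1  2  3  3  3  4  5  5  6
 G  0  1  2  3  3  3  4  5  6  6
dp[11][9] = 6. One LCS (by backtracking along matches): GCAAGA.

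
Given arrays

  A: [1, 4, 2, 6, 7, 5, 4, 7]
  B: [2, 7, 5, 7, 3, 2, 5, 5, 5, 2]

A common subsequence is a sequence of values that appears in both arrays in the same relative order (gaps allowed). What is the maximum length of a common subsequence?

4

Taking 2 [3,1], then 7 [5,2], then 5 [6,3], then 7 [8,4] gives a common subsequence of length 4. dp[8][10] = 4 confirms this is the maximum.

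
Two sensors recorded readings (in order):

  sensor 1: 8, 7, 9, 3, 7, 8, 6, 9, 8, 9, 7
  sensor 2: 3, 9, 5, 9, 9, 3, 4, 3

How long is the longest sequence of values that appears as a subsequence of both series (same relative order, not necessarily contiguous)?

Let dp[i][j] be the LCS length of the first i values of sensor 1 and the first j values of sensor 2. dp[i][j] = dp[i-1][j-1]+1 when the i-th and j-th values match, else max(dp[i-1][j], dp[i][j-1]).
    ·  3  9  5  9  9  3  4  3
 ·  0  0  0  0  0  0  0  0  0
 8  0  0  0  0  0  0  0  0  0
 7  0  0  0  0  0  0  0  0  0
 9  0  0  1  1  1  1  1  1  1
 3  0  1  1  1  1  1  2  2  2
 7  0  1  1  1  1  1  2  2  2
 8  0  1  1  1  1  1  2  2  2
 6  0  1  1  1  1  1  2  2  2
 9  0  1  2  2  2  2  2  2  2
 8  0  1  2  2  2  2  2  2  2
 9  0  1  2  2  3  3  3  3  3
 7  0  1  2  2  3  3  3  3  3
dp[11][8] = 3. One LCS (by backtracking along matches): 9, 9, 9.

3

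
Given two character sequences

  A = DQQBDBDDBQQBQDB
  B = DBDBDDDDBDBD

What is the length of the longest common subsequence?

Pick D [1,1] → B [4,2] → D [5,3] → B [6,4] → D [7,7] → D [8,8] → B [9,9] → B [12,11] → D [14,12]; all 9 characters appear in both, in order, and the DP table's final entry dp[15][12] is also 9, so no common subsequence is longer.

9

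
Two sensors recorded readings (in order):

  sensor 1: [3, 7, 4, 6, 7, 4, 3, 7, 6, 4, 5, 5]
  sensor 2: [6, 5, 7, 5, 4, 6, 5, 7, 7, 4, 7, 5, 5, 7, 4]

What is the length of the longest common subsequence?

One common subsequence of length 8: 7 (sensor 1 #2, sensor 2 #3); then 4 (sensor 1 #3, sensor 2 #5); then 6 (sensor 1 #4, sensor 2 #6); then 7 (sensor 1 #5, sensor 2 #9); then 4 (sensor 1 #6, sensor 2 #10); then 7 (sensor 1 #8, sensor 2 #11); then 5 (sensor 1 #11, sensor 2 #12); then 5 (sensor 1 #12, sensor 2 #13). Since dp[12][15] = 8, nothing longer is possible.

8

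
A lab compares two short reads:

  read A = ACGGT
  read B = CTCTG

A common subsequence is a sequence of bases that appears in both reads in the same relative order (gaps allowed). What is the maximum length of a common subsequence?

Let dp[i][j] be the LCS length of the first i bases of read A and the first j bases of read B. dp[i][j] = dp[i-1][j-1]+1 when the i-th and j-th bases match, else max(dp[i-1][j], dp[i][j-1]).
    ·  C  T  C  T  G
 ·  0  0  0  0  0  0
 A  0  0  0  0  0  0
 C  0  1  1  1  1  1
 G  0  1  1  1  1  2
 G  0  1  1  1  1  2
 T  0  1  2  2  2  2
dp[5][5] = 2. One LCS (by backtracking along matches): CG.

2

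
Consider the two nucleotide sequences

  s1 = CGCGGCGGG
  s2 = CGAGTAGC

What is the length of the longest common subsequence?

Let dp[i][j] be the LCS length of the first i bases of s1 and the first j bases of s2. dp[i][j] = dp[i-1][j-1]+1 when the i-th and j-th bases match, else max(dp[i-1][j], dp[i][j-1]).
    ·  C  G  A  G  T  A  G  C
 ·  0  0  0  0  0  0  0  0  0
 C  0  1  1  1  1  1  1  1  1
 G  0  1  2  2  2  2  2  2  2
 C  0  1  2  2  2  2  2  2  3
 G  0  1  2  2  3  3  3  3  3
 G  0  1  2  2  3  3  3  4  4
 C  0  1  2  2  3  3  3  4  5
 G  0  1  2  2  3  3  3  4  5
 G  0  1  2  2  3  3  3  4  5
 G  0  1  2  2  3  3  3  4  5
dp[9][8] = 5. One LCS (by backtracking along matches): CGGGC.

5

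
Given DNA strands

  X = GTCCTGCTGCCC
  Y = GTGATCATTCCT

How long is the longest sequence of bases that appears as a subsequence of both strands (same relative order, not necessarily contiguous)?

Taking G (X #1, Y #3); then T (X #2, Y #5); then C (X #3, Y #6); then T (X #5, Y #8); then T (X #8, Y #9); then C (X #10, Y #10); then C (X #11, Y #11) gives a common subsequence of length 7. dp[12][12] = 7 confirms this is the maximum.

7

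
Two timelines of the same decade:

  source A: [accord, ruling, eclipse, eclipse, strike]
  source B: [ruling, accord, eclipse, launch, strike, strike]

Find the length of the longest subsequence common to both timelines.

One common subsequence of length 3: accord (source A #1, source B #2), eclipse (source A #3, source B #3), strike (source A #5, source B #6), and the DP table's final entry dp[5][6] is also 3, so no common subsequence is longer.

3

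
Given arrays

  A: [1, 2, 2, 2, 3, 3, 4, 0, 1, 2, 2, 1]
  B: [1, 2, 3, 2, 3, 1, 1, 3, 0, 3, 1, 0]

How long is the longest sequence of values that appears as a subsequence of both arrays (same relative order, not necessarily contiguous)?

Taking 1 [1,1], 2 [2,2], 2 [4,4], 3 [5,5], 3 [6,8], 0 [8,9], 1 [9,11] gives a common subsequence of length 7. dp[12][12] = 7 confirms this is the maximum.

7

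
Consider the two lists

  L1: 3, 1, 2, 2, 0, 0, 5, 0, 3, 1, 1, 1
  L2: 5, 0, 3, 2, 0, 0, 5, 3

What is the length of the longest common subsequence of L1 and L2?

Let dp[i][j] be the LCS length of the first i values of L1 and the first j values of L2. dp[i][j] = dp[i-1][j-1]+1 when the i-th and j-th values match, else max(dp[i-1][j], dp[i][j-1]).
    ·  5  0  3  2  0  0  5  3
 ·  0  0  0  0  0  0  0  0  0
 3  0  0  0  1  1  1  1  1  1
 1  0  0  0  1  1  1  1  1  1
 2  0  0  0  1  2  2  2  2  2
 2  0  0  0  1  2  2  2  2  2
 0  0  0  1  1  2  3  3  3  3
 0  0  0  1  1  2  3  4  4  4
 5  0  1  1  1  2  3  4  5  5
 0  0  1  2  2  2  3  4  5  5
 3  0  1  2  3  3  3  4  5  6
 1  0  1  2  3  3  3  4  5  6
 1  0  1  2  3  3  3  4  5  6
 1  0  1  2  3  3  3  4  5  6
dp[12][8] = 6. One LCS (by backtracking along matches): 3, 2, 0, 0, 5, 3.

6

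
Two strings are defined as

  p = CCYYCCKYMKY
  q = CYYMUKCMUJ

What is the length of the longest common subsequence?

Let dp[i][j] be the LCS length of the first i characters of p and the first j characters of q. dp[i][j] = dp[i-1][j-1]+1 when the i-th and j-th characters match, else max(dp[i-1][j], dp[i][j-1]).
    ·  C  Y  Y  M  U  K  C  M  U  J
 ·  0  0  0  0  0  0  0  0  0  0  0
 C  0  1  1  1  1  1  1  1  1  1  1
 C  0  1  1  1  1  1  1  2  2  2  2
 Y  0  1  2  2  2  2  2  2  2  2  2
 Y  0  1  2  3  3  3  3  3  3  3  3
 C  0  1  2  3  3  3  3  4  4  4  4
 C  0  1  2  3  3  3  3  4  4  4  4
 K  0  1  2  3  3  3  4  4  4  4  4
 Y  0  1  2  3  3  3  4  4  4  4  4
 M  0  1  2  3  4  4  4  4  5  5  5
 K  0  1  2  3  4  4  5  5  5  5  5
 Y  0  1  2  3  4  4  5  5  5  5  5
dp[11][10] = 5. One LCS (by backtracking along matches): CYYCM.

5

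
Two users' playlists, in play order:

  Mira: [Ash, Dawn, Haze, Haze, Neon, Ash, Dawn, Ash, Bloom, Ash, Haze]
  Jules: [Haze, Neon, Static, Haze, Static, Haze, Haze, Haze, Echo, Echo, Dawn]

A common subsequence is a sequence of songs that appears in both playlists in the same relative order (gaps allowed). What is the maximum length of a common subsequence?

3

Pick Haze (Mira #3, Jules #7) → Haze (Mira #4, Jules #8) → Dawn (Mira #7, Jules #11); all 3 songs appear in both, in order. The LCS DP gives dp[11][11] = 3, so this is optimal.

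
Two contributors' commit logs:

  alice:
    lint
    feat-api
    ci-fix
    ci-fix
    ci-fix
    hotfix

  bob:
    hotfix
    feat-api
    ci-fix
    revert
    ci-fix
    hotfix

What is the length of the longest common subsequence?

4

Match feat-api at alice[2]=bob[2]; then ci-fix at alice[3]=bob[3]; then ci-fix at alice[5]=bob[5]; then hotfix at alice[6]=bob[6] — 4 commits in the same relative order in both. Since dp[6][6] = 4, nothing longer is possible.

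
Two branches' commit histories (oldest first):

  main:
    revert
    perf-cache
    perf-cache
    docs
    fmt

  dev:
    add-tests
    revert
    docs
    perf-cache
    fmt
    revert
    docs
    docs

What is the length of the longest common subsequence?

3

Taking revert at main[1]=dev[2]; then perf-cache at main[2]=dev[4]; then docs at main[4]=dev[8] gives a common subsequence of length 3. The LCS DP gives dp[5][8] = 3, so this is optimal.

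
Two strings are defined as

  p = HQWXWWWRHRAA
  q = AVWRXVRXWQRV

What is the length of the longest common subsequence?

Let dp[i][j] be the LCS length of the first i characters of p and the first j characters of q. dp[i][j] = dp[i-1][j-1]+1 when the i-th and j-th characters match, else max(dp[i-1][j], dp[i][j-1]).
    ·  A  V  W  R  X  V  R  X  W  Q  R  V
 ·  0  0  0  0  0  0  0  0  0  0  0  0  0
 H  0  0  0  0  0  0  0  0  0  0  0  0  0
 Q  0  0  0  0  0  0  0  0  0  0  1  1  1
 W  0  0  0  1  1  1  1  1  1  1  1  1  1
 X  0  0  0  1  1  2  2  2  2  2  2  2  2
 W  0  0  0  1  1  2  2  2  2  3  3  3  3
 W  0  0  0  1  1  2  2  2  2  3  3  3  3
 W  0  0  0  1  1  2  2  2  2  3  3  3  3
 R  0  0  0  1  2  2  2  3  3  3  3  4  4
 H  0  0  0  1  2  2  2  3  3  3  3  4  4
 R  0  0  0  1  2  2  2  3  3  3  3  4  4
 A  0  1  1  1  2  2  2  3  3  3  3  4  4
 A  0  1  1  1  2  2  2  3  3  3  3  4  4
dp[12][12] = 4. One LCS (by backtracking along matches): WXWR.

4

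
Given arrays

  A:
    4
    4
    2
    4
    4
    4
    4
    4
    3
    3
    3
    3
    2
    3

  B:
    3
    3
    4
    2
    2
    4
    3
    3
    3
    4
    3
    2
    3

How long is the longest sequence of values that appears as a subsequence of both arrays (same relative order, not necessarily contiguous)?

Pick 4 at A[1]=B[3] → 2 at A[3]=B[5] → 4 at A[8]=B[6] → 3 at A[9]=B[7] → 3 at A[10]=B[8] → 3 at A[11]=B[9] → 3 at A[12]=B[11] → 2 at A[13]=B[12] → 3 at A[14]=B[13]; all 9 values appear in both, in order, and the DP table's final entry dp[14][13] is also 9, so no common subsequence is longer.

9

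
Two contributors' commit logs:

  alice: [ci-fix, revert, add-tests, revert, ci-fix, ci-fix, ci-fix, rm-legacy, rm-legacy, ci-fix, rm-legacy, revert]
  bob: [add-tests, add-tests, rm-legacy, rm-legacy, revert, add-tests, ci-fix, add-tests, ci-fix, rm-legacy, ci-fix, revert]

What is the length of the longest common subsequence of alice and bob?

Pick revert (alice #2, bob #5); then add-tests (alice #3, bob #6); then ci-fix (alice #5, bob #7); then ci-fix (alice #7, bob #9); then rm-legacy (alice #9, bob #10); then ci-fix (alice #10, bob #11); then revert (alice #12, bob #12); all 7 commits appear in both, in order, and the DP table's final entry dp[12][12] is also 7, so no common subsequence is longer.

7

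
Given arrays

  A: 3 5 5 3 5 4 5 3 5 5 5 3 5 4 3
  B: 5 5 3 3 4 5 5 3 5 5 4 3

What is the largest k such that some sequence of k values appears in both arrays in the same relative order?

10

Match 5 at A[2]=B[1], 5 at A[3]=B[2], 3 at A[4]=B[4], 5 at A[5]=B[6], 5 at A[7]=B[7], 3 at A[8]=B[8], 5 at A[11]=B[9], 5 at A[13]=B[10], 4 at A[14]=B[11], 3 at A[15]=B[12] — 10 values in the same relative order in both. Since dp[15][12] = 10, nothing longer is possible.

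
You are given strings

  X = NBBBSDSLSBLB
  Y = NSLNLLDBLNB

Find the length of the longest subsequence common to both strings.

6

Let dp[i][j] be the LCS length of the first i characters of X and the first j characters of Y. dp[i][j] = dp[i-1][j-1]+1 when the i-th and j-th characters match, else max(dp[i-1][j], dp[i][j-1]).
    ·  N  S  L  N  L  L  D  B  L  N  B
 ·  0  0  0  0  0  0  0  0  0  0  0  0
 N  0  1  1  1  1  1  1  1  1  1  1  1
 B  0  1  1  1  1  1  1  1  2  2  2  2
 B  0  1  1  1  1  1  1  1  2  2  2  3
 B  0  1  1  1  1  1  1  1  2  2  2  3
 S  0  1  2  2  2  2  2  2  2  2  2  3
 D  0  1  2  2  2  2  2  3  3  3  3  3
 S  0  1  2  2  2  2  2  3  3  3  3  3
 L  0  1  2  3  3  3  3  3  3  4  4  4
 S  0  1  2  3  3  3  3  3  3  4  4  4
 B  0  1  2  3  3  3  3  3  4  4  4  5
 L  0  1  2  3  3  4  4  4  4  5  5  5
 B  0  1  2  3  3  4  4  4  5  5  5  6
dp[12][11] = 6. One LCS (by backtracking along matches): NSDBLB.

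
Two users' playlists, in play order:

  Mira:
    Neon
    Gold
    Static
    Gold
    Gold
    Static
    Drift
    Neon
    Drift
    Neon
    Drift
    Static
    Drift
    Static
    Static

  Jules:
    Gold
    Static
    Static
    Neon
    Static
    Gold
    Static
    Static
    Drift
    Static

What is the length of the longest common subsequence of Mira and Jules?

Pick Neon at Mira[1]=Jules[4]; then Static at Mira[3]=Jules[5]; then Gold at Mira[5]=Jules[6]; then Static at Mira[6]=Jules[7]; then Static at Mira[12]=Jules[8]; then Drift at Mira[13]=Jules[9]; then Static at Mira[15]=Jules[10]; all 7 songs appear in both, in order, and the DP table's final entry dp[15][10] is also 7, so no common subsequence is longer.

7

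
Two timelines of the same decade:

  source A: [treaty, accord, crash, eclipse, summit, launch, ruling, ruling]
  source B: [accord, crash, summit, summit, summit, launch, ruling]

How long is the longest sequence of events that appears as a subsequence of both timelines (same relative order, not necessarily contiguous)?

5

One common subsequence of length 5: accord (source A #2, source B #1) → crash (source A #3, source B #2) → summit (source A #5, source B #5) → launch (source A #6, source B #6) → ruling (source A #8, source B #7). Since dp[8][7] = 5, nothing longer is possible.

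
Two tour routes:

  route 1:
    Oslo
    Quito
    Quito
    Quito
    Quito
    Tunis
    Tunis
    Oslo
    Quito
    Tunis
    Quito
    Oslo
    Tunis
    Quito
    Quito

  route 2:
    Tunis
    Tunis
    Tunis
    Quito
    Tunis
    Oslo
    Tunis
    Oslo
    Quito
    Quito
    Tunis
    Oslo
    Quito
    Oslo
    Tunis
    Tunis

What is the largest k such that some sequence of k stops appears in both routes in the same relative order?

One common subsequence of length 9: Quito (route 1 #5, route 2 #4), Tunis (route 1 #6, route 2 #5), Tunis (route 1 #7, route 2 #7), Oslo (route 1 #8, route 2 #8), Quito (route 1 #9, route 2 #10), Tunis (route 1 #10, route 2 #11), Quito (route 1 #11, route 2 #13), Oslo (route 1 #12, route 2 #14), Tunis (route 1 #13, route 2 #16). dp[15][16] = 9 confirms this is the maximum.

9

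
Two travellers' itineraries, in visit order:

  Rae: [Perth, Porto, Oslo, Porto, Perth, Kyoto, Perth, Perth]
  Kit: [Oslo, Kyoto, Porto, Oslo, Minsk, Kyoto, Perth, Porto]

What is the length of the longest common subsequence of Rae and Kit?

Match Porto at Rae[2]=Kit[3]; then Oslo at Rae[3]=Kit[4]; then Kyoto at Rae[6]=Kit[6]; then Perth at Rae[7]=Kit[7] — 4 stops in the same relative order in both. dp[8][8] = 4 confirms this is the maximum.

4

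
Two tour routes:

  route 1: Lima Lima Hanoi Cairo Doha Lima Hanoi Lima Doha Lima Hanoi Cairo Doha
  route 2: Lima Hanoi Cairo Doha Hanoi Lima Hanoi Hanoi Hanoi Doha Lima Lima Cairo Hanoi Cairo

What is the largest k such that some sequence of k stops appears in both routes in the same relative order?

10

Pick Lima (route 1 #2, route 2 #1); then Hanoi (route 1 #3, route 2 #2); then Cairo (route 1 #4, route 2 #3); then Doha (route 1 #5, route 2 #4); then Lima (route 1 #6, route 2 #6); then Hanoi (route 1 #7, route 2 #9); then Lima (route 1 #8, route 2 #11); then Lima (route 1 #10, route 2 #12); then Hanoi (route 1 #11, route 2 #14); then Cairo (route 1 #12, route 2 #15); all 10 stops appear in both, in order. dp[13][15] = 10 confirms this is the maximum.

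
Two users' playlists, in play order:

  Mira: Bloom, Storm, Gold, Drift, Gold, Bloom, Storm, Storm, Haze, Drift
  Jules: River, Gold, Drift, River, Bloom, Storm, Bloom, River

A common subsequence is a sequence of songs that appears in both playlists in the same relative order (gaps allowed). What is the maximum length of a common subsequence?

Match Gold [3,2] → Drift [4,3] → Bloom [6,5] → Storm [7,6] — 4 songs in the same relative order in both. The LCS DP gives dp[10][8] = 4, so this is optimal.

4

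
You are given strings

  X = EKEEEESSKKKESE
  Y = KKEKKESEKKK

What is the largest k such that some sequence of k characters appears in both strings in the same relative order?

Pick E (X #1, Y #3); then K (X #2, Y #5); then E (X #3, Y #6); then E (X #6, Y #8); then K (X #9, Y #9); then K (X #10, Y #10); then K (X #11, Y #11); all 7 characters appear in both, in order. Since dp[14][11] = 7, nothing longer is possible.

7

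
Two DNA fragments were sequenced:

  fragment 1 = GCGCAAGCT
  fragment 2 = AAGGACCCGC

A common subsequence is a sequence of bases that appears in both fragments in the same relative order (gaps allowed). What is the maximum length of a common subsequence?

5

Let dp[i][j] be the LCS length of the first i bases of fragment 1 and the first j bases of fragment 2. dp[i][j] = dp[i-1][j-1]+1 when the i-th and j-th bases match, else max(dp[i-1][j], dp[i][j-1]).
    ·  A  A  G  G  A  C  C  C  G  C
 ·  0  0  0  0  0  0  0  0  0  0  0
 G  0  0  0  1  1  1  1  1  1  1  1
 C  0  0  0  1  1  1  2  2  2  2  2
 G  0  0  0  1  2  2  2  2  2  3  3
 C  0  0  0  1  2  2  3  3  3  3  4
 A  0  1  1  1  2  3  3  3  3  3  4
 A  0  1  2  2  2  3  3  3  3  3  4
 G  0  1  2  3  3  3  3  3  3  4  4
 C  0  1  2  3  3  3  4  4  4  4  5
 T  0  1  2  3  3  3  4  4  4  4  5
dp[9][10] = 5. One LCS (by backtracking along matches): GCCGC.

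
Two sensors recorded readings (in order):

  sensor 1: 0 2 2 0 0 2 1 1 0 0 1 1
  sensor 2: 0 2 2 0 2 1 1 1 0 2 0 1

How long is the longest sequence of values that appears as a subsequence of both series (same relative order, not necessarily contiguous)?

10

One common subsequence of length 10: 0 [1,1], 2 [2,2], 2 [3,3], 0 [5,4], 2 [6,5], 1 [7,7], 1 [8,8], 0 [9,9], 0 [10,11], 1 [12,12]. The LCS DP gives dp[12][12] = 10, so this is optimal.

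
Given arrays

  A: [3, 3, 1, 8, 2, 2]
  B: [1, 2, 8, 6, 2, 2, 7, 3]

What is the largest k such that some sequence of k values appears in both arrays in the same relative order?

4

One common subsequence of length 4: 1 (A #3, B #1), then 8 (A #4, B #3), then 2 (A #5, B #5), then 2 (A #6, B #6), and the DP table's final entry dp[6][8] is also 4, so no common subsequence is longer.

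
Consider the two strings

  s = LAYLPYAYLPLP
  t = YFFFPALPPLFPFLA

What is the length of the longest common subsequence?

Match Y [3,1], then P [5,5], then A [7,6], then L [9,7], then P [10,9], then L [11,10], then P [12,12] — 7 characters in the same relative order in both. The LCS DP gives dp[12][15] = 7, so this is optimal.

7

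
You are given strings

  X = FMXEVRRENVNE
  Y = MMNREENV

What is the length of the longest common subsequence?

5

Let dp[i][j] be the LCS length of the first i characters of X and the first j characters of Y. dp[i][j] = dp[i-1][j-1]+1 when the i-th and j-th characters match, else max(dp[i-1][j], dp[i][j-1]).
    ·  M  M  N  R  E  E  N  V
 ·  0  0  0  0  0  0  0  0  0
 F  0  0  0  0  0  0  0  0  0
 M  0  1  1  1  1  1  1  1  1
 X  0  1  1  1  1  1  1  1  1
 E  0  1  1  1  1  2  2  2  2
 V  0  1  1  1  1  2  2  2  3
 R  0  1  1  1  2  2  2  2  3
 R  0  1  1  1  2  2  2  2  3
 E  0  1  1  1  2  3  3  3  3
 N  0  1  1  2  2  3  3  4  4
 V  0  1  1  2  2  3  3  4  5
 N  0  1  1  2  2  3  3  4  5
 E  0  1  1  2  2  3  4  4  5
dp[12][8] = 5. One LCS (by backtracking along matches): MEENV.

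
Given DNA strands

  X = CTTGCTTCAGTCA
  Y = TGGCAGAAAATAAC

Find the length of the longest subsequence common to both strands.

Match T (X #2, Y #1), G (X #4, Y #3), C (X #8, Y #4), A (X #9, Y #5), G (X #10, Y #6), T (X #11, Y #11), C (X #12, Y #14) — 7 bases in the same relative order in both. dp[13][14] = 7 confirms this is the maximum.

7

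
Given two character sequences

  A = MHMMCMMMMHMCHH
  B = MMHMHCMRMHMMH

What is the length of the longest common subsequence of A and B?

9

Match M at A[1]=B[2], then H at A[2]=B[3], then M at A[3]=B[4], then C at A[5]=B[6], then M at A[6]=B[7], then M at A[7]=B[9], then M at A[9]=B[11], then M at A[11]=B[12], then H at A[14]=B[13] — 9 characters in the same relative order in both, and the DP table's final entry dp[14][13] is also 9, so no common subsequence is longer.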